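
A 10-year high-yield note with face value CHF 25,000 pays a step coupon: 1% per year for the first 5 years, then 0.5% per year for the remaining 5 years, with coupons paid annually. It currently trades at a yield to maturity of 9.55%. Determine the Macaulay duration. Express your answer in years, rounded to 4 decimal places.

Periodic yield y = 0.0955. Discount each cash flow and weight by its year:
  t   CF        PV=CF/(1+0.0955)^t    t·PV
  1       250.00       228.2063       228.2063
  2       250.00       208.3125       416.6249
  3       250.00       190.1529       570.4586
  4       250.00       173.5763       694.3053
  5       250.00       158.4448       792.2242
  6       125.00        72.3162       433.8973
  7       125.00        66.0121       462.0845
  8       125.00        60.2575       482.0598
  9       125.00        55.0045       495.0409
  10   25,125.00    10,092.1164   100,921.1641
  Σ                 11,304.3995   105,496.0659
Price P = Σ PV = 11,304.3995.
Macaulay duration = Σ(t·PV) / P = 105,496.0659 / 11,304.3995 = 9.33230 years.

9.3323 years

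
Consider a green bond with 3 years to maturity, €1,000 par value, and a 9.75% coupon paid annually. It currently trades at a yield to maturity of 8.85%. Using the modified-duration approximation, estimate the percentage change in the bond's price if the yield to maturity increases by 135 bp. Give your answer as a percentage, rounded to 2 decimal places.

-3.40%

Periodic yield y = 0.0885. Modified duration first:
  t   CF        PV=CF/(1+0.0885)^t    t·PV
  1        97.50        89.5728        89.5728
  2        97.50        82.2901       164.5803
  3     1,097.50       850.9798     2,552.9393
  Σ                  1,022.8427     2,807.0923
P = 1,022.8427; D_Mac = 2.74440 yrs; D_mod = 2.74440/(1+0.0885) = 2.52127 yrs.
ΔP/P ≈ -D_mod · Δy = -2.52127 × (+0.0135) = -0.034037 = -3.4037%.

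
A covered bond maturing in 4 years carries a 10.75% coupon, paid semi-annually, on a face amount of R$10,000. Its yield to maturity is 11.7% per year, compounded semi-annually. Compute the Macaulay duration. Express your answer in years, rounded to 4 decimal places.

3.3430 years

Periodic yield y = 0.0585. Discount each cash flow and weight by its period:
  t   CF        PV=CF/(1+0.0585)^t    t·PV
  1       537.50       507.7940       507.7940
  2       537.50       479.7299       959.4597
  3       537.50       453.2167     1,359.6500
  4       537.50       428.1688     1,712.6752
  5       537.50       404.5052     2,022.5262
  6       537.50       382.1495     2,292.8970
  7       537.50       361.0293     2,527.2050
  8    10,537.50     6,686.6823    53,493.4583
  Σ                  9,703.2757    64,875.6655
Price P = Σ PV = 9,703.2757.
Macaulay duration = Σ(t·PV) / P = 64,875.6655 / 9,703.2757 = 6.68596 half-year periods.
In years: 6.68596 / 2 = 3.34298 years.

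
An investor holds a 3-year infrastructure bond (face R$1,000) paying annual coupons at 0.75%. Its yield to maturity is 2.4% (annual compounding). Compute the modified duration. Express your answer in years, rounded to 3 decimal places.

Periodic yield y = 0.024. First find Macaulay duration:
  t   CF        PV=CF/(1+0.024)^t    t·PV
  1         7.50         7.3242         7.3242
  2         7.50         7.1526        14.3051
  3     1,007.50       938.3075     2,814.9225
  Σ                    952.7843     2,836.5518
P = 952.7843; Macaulay duration = 2,836.5518 / 952.7843 = 2.97712 years.
Modified duration = D_Mac / (1 + y) = 2.97712 / 1.024 = 2.90734 years.

2.907 years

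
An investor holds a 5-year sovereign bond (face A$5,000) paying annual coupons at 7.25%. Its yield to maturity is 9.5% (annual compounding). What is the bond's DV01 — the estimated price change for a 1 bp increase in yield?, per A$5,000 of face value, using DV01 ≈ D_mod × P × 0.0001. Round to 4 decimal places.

Periodic yield y = 0.095.
  t   CF        PV=CF/(1+0.095)^t    t·PV
  1       362.50       331.0502       331.0502
  2       362.50       302.3290       604.6580
  3       362.50       276.0995       828.2986
  4       362.50       252.1457     1,008.5827
  5     5,362.50     3,406.4084    17,032.0418
  Σ                  4,568.0328    19,804.6312
P = 4,568.0328; D_Mac = 4.33548 yrs; D_mod = 3.95935 yrs.
DV01 ≈ 3.95935 × 4,568.0328 × 0.0001 = 1.808642.

A$1.8086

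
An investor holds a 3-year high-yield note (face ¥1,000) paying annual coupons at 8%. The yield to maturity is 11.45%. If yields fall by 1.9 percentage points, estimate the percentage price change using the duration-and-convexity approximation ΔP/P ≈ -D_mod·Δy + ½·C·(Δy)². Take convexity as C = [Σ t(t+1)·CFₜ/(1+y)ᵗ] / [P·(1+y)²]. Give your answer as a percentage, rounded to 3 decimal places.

+4.884%

With y = 0.1145:
  t   CF        PV=CF/(1+0.1145)^t    t·PV        t(t+1)·PV
  1        80.00        71.7811        71.7811         143.5621
  2        80.00        64.4065       128.8130         386.4391
  3     1,080.00       780.1597     2,340.4792       9,361.9169
  Σ                    916.3473     2,541.0733       9,891.9182
P = 916.3473; D_Mac = 2.77305 yrs; D_mod = 2.48815 yrs; C = 8.69081.
Duration effect: -2.48815 × (-0.019) = +0.047275
Convexity effect: 0.5 × 8.69081 × (-0.019)² = +0.0015687
ΔP/P ≈ +0.047275 + 0.0015687 = +0.048844 = +4.8844%.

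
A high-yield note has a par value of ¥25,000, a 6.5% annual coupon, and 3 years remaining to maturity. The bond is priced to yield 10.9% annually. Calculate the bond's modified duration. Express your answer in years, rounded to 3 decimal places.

2.533 years

Periodic yield y = 0.109. First find Macaulay duration:
  t   CF        PV=CF/(1+0.109)^t    t·PV
  1     1,625.00     1,465.2840     1,465.2840
  2     1,625.00     1,321.2660     2,642.5321
  3    26,625.00    19,520.6816    58,562.0448
  Σ                 22,307.2317    62,669.8610
P = 22,307.2317; Macaulay duration = 62,669.8610 / 22,307.2317 = 2.80940 years.
Modified duration = D_Mac / (1 + y) = 2.80940 / 1.109 = 2.53327 years.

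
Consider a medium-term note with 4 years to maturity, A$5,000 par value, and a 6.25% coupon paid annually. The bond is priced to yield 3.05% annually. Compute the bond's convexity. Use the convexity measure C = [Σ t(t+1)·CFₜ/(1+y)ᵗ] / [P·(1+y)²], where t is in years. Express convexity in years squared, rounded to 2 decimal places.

16.84

With y = 0.0305:
  t   CF        PV=CF/(1+0.0305)^t    t·PV        t(t+1)·PV
  1       312.50       303.2508       303.2508         606.5017
  2       312.50       294.2754       588.5509       1,765.6527
  3       312.50       285.5657       856.6971       3,426.7883
  4     5,312.50     4,710.9333    18,843.7333      94,218.6667
  Σ                  5,594.0253    20,592.2322     100,017.6094
P = 5,594.0253.
Convexity = Σ t(t+1)·PV / [P·(1+y)²] = 100,017.6094 / (5,594.0253 × 1.061930) = 16.83666.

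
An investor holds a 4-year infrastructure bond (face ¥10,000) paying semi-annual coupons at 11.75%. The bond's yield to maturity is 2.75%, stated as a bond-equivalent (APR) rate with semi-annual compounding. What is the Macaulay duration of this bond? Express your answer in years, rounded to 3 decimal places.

3.410 years

Periodic yield y = 0.01375. Discount each cash flow and weight by its period:
  t   CF        PV=CF/(1+0.01375)^t    t·PV
  1       587.50       579.5314       579.5314
  2       587.50       571.6710     1,143.3419
  3       587.50       563.9171     1,691.7513
  4       587.50       556.2684     2,225.0737
  5       587.50       548.7235     2,743.6173
  6       587.50       541.2809     3,247.6851
  7       587.50       533.9392     3,737.5743
  8    10,587.50     9,491.7543    75,934.0340
  Σ                 13,387.0857    91,302.6092
Price P = Σ PV = 13,387.0857.
Macaulay duration = Σ(t·PV) / P = 91,302.6092 / 13,387.0857 = 6.82020 half-year periods.
In years: 6.82020 / 2 = 3.41010 years.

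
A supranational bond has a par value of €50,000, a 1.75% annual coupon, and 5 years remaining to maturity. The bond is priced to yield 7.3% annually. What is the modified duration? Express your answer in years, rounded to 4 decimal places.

Periodic yield y = 0.073. First find Macaulay duration:
  t   CF        PV=CF/(1+0.073)^t    t·PV
  1       875.00       815.4706       815.4706
  2       875.00       759.9913     1,519.9826
  3       875.00       708.2864     2,124.8591
  4       875.00       660.0991     2,640.3965
  5    50,875.00    35,768.9188   178,844.5938
  Σ                 38,712.7662   185,945.3027
P = 38,712.7662; Macaulay duration = 185,945.3027 / 38,712.7662 = 4.80320 years.
Modified duration = D_Mac / (1 + y) = 4.80320 / 1.073 = 4.47642 years.

4.4764 years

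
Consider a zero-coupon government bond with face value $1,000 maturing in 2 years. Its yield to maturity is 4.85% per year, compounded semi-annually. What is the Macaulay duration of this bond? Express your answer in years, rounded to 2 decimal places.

A zero-coupon bond has a single cash flow at maturity, so its Macaulay duration equals its maturity: 2 years.
(Equivalently: 4 semi-annual periods ÷ 2 = 2 years.)

2.00 years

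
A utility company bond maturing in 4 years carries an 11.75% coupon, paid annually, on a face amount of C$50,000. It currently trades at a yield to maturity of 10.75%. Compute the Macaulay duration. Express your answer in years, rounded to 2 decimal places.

Periodic yield y = 0.1075. Discount each cash flow and weight by its year:
  t   CF        PV=CF/(1+0.1075)^t    t·PV
  1     5,875.00     5,304.7404     5,304.7404
  2     5,875.00     4,789.8333     9,579.6666
  3     5,875.00     4,324.9059    12,974.7178
  4    55,875.00    37,140.0596   148,560.2385
  Σ                 51,559.5393   176,419.3633
Price P = Σ PV = 51,559.5393.
Macaulay duration = Σ(t·PV) / P = 176,419.3633 / 51,559.5393 = 3.42166 years.

3.42 years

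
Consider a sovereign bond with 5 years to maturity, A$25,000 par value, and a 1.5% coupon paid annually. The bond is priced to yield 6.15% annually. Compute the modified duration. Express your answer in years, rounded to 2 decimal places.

Periodic yield y = 0.0615. First find Macaulay duration:
  t   CF        PV=CF/(1+0.0615)^t    t·PV
  1       375.00       353.2737       353.2737
  2       375.00       332.8061       665.6122
  3       375.00       313.5243       940.5730
  4       375.00       295.3597     1,181.4389
  5    25,375.00    18,828.0810    94,140.4051
  Σ                 20,123.0449    97,281.3029
P = 20,123.0449; Macaulay duration = 97,281.3029 / 20,123.0449 = 4.83432 years.
Modified duration = D_Mac / (1 + y) = 4.83432 / 1.0615 = 4.55424 years.

4.55 years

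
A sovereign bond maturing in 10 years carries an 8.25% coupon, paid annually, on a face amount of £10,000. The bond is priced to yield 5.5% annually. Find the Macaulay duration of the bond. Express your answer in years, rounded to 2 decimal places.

7.46 years

Periodic yield y = 0.055. Discount each cash flow and weight by its year:
  t   CF        PV=CF/(1+0.055)^t    t·PV
  1       825.00       781.9905       781.9905
  2       825.00       741.2232     1,482.4465
  3       825.00       702.5813     2,107.7438
  4       825.00       665.9538     2,663.8153
  5       825.00       631.2358     3,156.1792
  6       825.00       598.3278     3,589.9669
  7       825.00       567.1354     3,969.9476
  8       825.00       537.5691     4,300.5525
  9       825.00       509.5441     4,585.8973
  10   10,825.00     6,337.2860    63,372.8602
  Σ                 12,072.8471    90,011.3998
Price P = Σ PV = 12,072.8471.
Macaulay duration = Σ(t·PV) / P = 90,011.3998 / 12,072.8471 = 7.45569 years.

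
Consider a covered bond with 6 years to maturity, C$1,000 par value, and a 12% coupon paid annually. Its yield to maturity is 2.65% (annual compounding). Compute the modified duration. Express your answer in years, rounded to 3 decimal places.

Periodic yield y = 0.0265. First find Macaulay duration:
  t   CF        PV=CF/(1+0.0265)^t    t·PV
  1       120.00       116.9021       116.9021
  2       120.00       113.8842       227.7683
  3       120.00       110.9441       332.8324
  4       120.00       108.0800       432.3201
  5       120.00       105.2898       526.4492
  6     1,120.00       957.3358     5,744.0148
  Σ                  1,512.4361     7,380.2870
P = 1,512.4361; Macaulay duration = 7,380.2870 / 1,512.4361 = 4.87973 years.
Modified duration = D_Mac / (1 + y) = 4.87973 / 1.0265 = 4.75376 years.

4.754 years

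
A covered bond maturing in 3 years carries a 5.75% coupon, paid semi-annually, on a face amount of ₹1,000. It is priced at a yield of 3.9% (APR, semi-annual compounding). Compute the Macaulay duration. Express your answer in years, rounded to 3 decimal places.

Periodic yield y = 0.0195. Discount each cash flow and weight by its period:
  t   CF        PV=CF/(1+0.0195)^t    t·PV
  1        28.75        28.2001        28.2001
  2        28.75        27.6607        55.3214
  3        28.75        27.1316        81.3949
  4        28.75        26.6127       106.4508
  5        28.75        26.1037       130.5184
  6     1,028.75       916.1919     5,497.1516
  Σ                  1,051.9008     5,899.0373
Price P = Σ PV = 1,051.9008.
Macaulay duration = Σ(t·PV) / P = 5,899.0373 / 1,051.9008 = 5.60798 half-year periods.
In years: 5.60798 / 2 = 2.80399 years.

2.804 years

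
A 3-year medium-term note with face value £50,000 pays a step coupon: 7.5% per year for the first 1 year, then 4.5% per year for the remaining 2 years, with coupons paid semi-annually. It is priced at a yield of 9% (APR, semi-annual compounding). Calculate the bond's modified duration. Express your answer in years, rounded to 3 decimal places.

Periodic yield y = 0.045. First find Macaulay duration:
  t   CF        PV=CF/(1+0.045)^t    t·PV
  1     1,875.00     1,794.2584     1,794.2584
  2     1,875.00     1,716.9937     3,433.9873
  3     1,125.00       985.8337     2,957.5010
  4     1,125.00       943.3815     3,773.5260
  5     1,125.00       902.7574     4,513.7871
  6    51,125.00    39,258.6696   235,552.0177
  Σ                 45,601.8943   252,025.0776
P = 45,601.8943; Macaulay duration = 252,025.0776 / 45,601.8943 = 5.52664 half-year periods = 2.76332 years.
Modified duration = D_Mac / (1 + y) = 2.76332 / 1.045 = 2.64432 years.

2.644 years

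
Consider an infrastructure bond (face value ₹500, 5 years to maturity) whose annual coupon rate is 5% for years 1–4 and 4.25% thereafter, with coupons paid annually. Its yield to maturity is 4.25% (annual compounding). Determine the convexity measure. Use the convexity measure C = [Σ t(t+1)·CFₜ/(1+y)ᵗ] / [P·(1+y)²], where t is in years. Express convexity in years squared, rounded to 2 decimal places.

24.32

With y = 0.0425:
  t   CF        PV=CF/(1+0.0425)^t    t·PV        t(t+1)·PV
  1        25.00        23.9808        23.9808          47.9616
  2        25.00        23.0032        46.0064         138.0191
  3        25.00        22.0654        66.1962         264.7848
  4        25.00        21.1659        84.6634         423.3170
  5       521.25       423.3170     2,116.5852      12,699.5112
  Σ                    513.5323     2,337.4320      13,573.5937
P = 513.5323.
Convexity = Σ t(t+1)·PV / [P·(1+y)²] = 13,573.5937 / (513.5323 × 1.086806) = 24.32064.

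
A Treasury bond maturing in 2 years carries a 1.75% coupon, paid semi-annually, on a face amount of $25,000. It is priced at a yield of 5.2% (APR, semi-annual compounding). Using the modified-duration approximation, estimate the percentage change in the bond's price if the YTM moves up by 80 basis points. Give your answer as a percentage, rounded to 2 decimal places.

Periodic yield y = 0.026. Modified duration first:
  t   CF        PV=CF/(1+0.026)^t    t·PV
  1       218.75       213.2066       213.2066
  2       218.75       207.8037       415.6075
  3       218.75       202.5377       607.6132
  4    25,218.75    22,758.0011    91,032.0042
  Σ                 23,381.5492    92,268.4316
P = 23,381.5492; D_Mac = 3.94621 half-year periods = 1.97310 yrs; D_mod = 1.97310/(1+0.026) = 1.92310 yrs.
ΔP/P ≈ -D_mod · Δy = -1.92310 × (+0.008) = -0.015385 = -1.5385%.

-1.54%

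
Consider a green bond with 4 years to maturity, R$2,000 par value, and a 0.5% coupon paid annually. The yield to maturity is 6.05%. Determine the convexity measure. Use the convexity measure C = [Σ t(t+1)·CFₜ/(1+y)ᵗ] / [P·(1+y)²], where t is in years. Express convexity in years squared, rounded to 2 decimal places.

With y = 0.0605:
  t   CF        PV=CF/(1+0.0605)^t    t·PV        t(t+1)·PV
  1        10.00         9.4295         9.4295          18.8590
  2        10.00         8.8916        17.7831          53.3494
  3        10.00         8.3843        25.1530         100.6119
  4     2,010.00     1,589.1078     6,356.4313      31,782.1565
  Σ                  1,615.8132     6,408.7969      31,954.9768
P = 1,615.8132.
Convexity = Σ t(t+1)·PV / [P·(1+y)²] = 31,954.9768 / (1,615.8132 × 1.124660) = 17.58434.

17.58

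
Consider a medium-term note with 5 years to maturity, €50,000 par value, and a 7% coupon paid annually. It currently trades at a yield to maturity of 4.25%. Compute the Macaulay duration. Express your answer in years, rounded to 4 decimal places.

4.4252 years

Periodic yield y = 0.0425. Discount each cash flow and weight by its year:
  t   CF        PV=CF/(1+0.0425)^t    t·PV
  1     3,500.00     3,357.3141     3,357.3141
  2     3,500.00     3,220.4452     6,440.8905
  3     3,500.00     3,089.1561     9,267.4683
  4     3,500.00     2,963.2193    11,852.8771
  5    53,500.00    43,448.3676   217,241.8378
  Σ                 56,078.5023   248,160.3878
Price P = Σ PV = 56,078.5023.
Macaulay duration = Σ(t·PV) / P = 248,160.3878 / 56,078.5023 = 4.42523 years.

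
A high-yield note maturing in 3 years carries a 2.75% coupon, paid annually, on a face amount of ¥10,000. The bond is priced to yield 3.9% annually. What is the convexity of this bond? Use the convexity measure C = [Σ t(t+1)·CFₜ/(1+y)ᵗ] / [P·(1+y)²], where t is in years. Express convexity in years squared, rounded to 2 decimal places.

10.72

With y = 0.039:
  t   CF        PV=CF/(1+0.039)^t    t·PV        t(t+1)·PV
  1       275.00       264.6776       264.6776         529.3551
  2       275.00       254.7426       509.4852       1,528.4557
  3    10,275.00     9,160.8377    27,482.5130     109,930.0521
  Σ                  9,680.2579    28,256.6758     111,987.8630
P = 9,680.2579.
Convexity = Σ t(t+1)·PV / [P·(1+y)²] = 111,987.8630 / (9,680.2579 × 1.079521) = 10.71650.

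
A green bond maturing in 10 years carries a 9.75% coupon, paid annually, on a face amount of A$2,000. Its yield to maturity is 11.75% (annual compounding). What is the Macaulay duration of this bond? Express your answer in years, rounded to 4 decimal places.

Periodic yield y = 0.1175. Discount each cash flow and weight by its year:
  t   CF        PV=CF/(1+0.1175)^t    t·PV
  1       195.00       174.4966       174.4966
  2       195.00       156.1491       312.2982
  3       195.00       139.7308       419.1923
  4       195.00       125.0387       500.1548
  5       195.00       111.8915       559.4573
  6       195.00       100.1266       600.7595
  7       195.00        89.5987       627.1912
  8       195.00        80.1778       641.4227
  9       195.00        71.7475       645.7276
  10    2,195.00       722.7019     7,227.0192
  Σ                  1,771.6593    11,707.7195
Price P = Σ PV = 1,771.6593.
Macaulay duration = Σ(t·PV) / P = 11,707.7195 / 1,771.6593 = 6.60834 years.

6.6083 years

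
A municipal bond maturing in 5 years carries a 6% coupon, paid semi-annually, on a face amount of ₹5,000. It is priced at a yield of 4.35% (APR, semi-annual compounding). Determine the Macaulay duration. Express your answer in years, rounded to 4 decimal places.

4.4182 years

Periodic yield y = 0.02175. Discount each cash flow and weight by its period:
  t   CF        PV=CF/(1+0.02175)^t    t·PV
  1       150.00       146.8069       146.8069
  2       150.00       143.6819       287.3637
  3       150.00       140.6233       421.8699
  4       150.00       137.6299       550.5194
  5       150.00       134.7001       673.5007
  6       150.00       131.8328       790.9966
  7       150.00       129.0264       903.1851
  8       150.00       126.2799     1,010.2389
  9       150.00       123.5917     1,112.3256
  10    5,150.00     4,152.9889    41,529.8885
  Σ                  5,367.1618    47,426.6955
Price P = Σ PV = 5,367.1618.
Macaulay duration = Σ(t·PV) / P = 47,426.6955 / 5,367.1618 = 8.83646 half-year periods.
In years: 8.83646 / 2 = 4.41823 years.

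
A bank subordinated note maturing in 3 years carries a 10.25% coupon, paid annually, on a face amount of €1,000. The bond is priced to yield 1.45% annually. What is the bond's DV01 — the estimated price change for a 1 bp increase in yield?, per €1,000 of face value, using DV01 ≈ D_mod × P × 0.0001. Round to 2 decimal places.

€0.34

Periodic yield y = 0.0145.
  t   CF        PV=CF/(1+0.0145)^t    t·PV
  1       102.50       101.0350       101.0350
  2       102.50        99.5909       199.1818
  3     1,102.50     1,055.8992     3,167.6975
  Σ                  1,256.5251     3,467.9143
P = 1,256.5251; D_Mac = 2.75992 yrs; D_mod = 2.72048 yrs.
DV01 ≈ 2.72048 × 1,256.5251 × 0.0001 = 0.341835.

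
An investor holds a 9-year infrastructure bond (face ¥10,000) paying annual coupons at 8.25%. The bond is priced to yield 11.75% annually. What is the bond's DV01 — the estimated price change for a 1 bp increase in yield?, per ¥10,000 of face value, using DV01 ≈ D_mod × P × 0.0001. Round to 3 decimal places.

¥4.660

Periodic yield y = 0.1175.
  t   CF        PV=CF/(1+0.1175)^t    t·PV
  1       825.00       738.2550       738.2550
  2       825.00       660.6309     1,321.2618
  3       825.00       591.1686     1,773.5058
  4       825.00       529.0099     2,116.0397
  5       825.00       473.3870     2,366.9348
  6       825.00       423.6125     2,541.6749
  7       825.00       379.0716     2,653.5011
  8       825.00       339.2139     2,713.7115
  9    10,825.00     3,982.9066    35,846.1591
  Σ                  8,117.2560    52,071.0438
P = 8,117.2560; D_Mac = 6.41486 yrs; D_mod = 5.74037 yrs.
DV01 ≈ 5.74037 × 8,117.2560 × 0.0001 = 4.659601.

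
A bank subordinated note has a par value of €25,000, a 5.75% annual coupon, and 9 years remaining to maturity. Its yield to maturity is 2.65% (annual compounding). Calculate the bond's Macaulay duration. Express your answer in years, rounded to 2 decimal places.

Periodic yield y = 0.0265. Discount each cash flow and weight by its year:
  t   CF        PV=CF/(1+0.0265)^t    t·PV
  1     1,437.50     1,400.3897     1,400.3897
  2     1,437.50     1,364.2374     2,728.4748
  3     1,437.50     1,329.0184     3,987.0552
  4     1,437.50     1,294.7086     5,178.8345
  5     1,437.50     1,261.2846     6,306.4229
  6     1,437.50     1,228.7234     7,372.3404
  7     1,437.50     1,197.0028     8,379.0198
  8     1,437.50     1,166.1012     9,328.8092
  9    26,437.50    20,892.4707   188,032.2361
  Σ                 31,133.9367   232,713.5825
Price P = Σ PV = 31,133.9367.
Macaulay duration = Σ(t·PV) / P = 232,713.5825 / 31,133.9367 = 7.47460 years.

7.47 years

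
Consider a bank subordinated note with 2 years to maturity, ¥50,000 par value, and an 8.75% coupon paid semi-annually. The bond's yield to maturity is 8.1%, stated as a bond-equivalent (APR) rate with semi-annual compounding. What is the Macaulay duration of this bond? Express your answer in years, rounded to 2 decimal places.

Periodic yield y = 0.0405. Discount each cash flow and weight by its period:
  t   CF        PV=CF/(1+0.0405)^t    t·PV
  1     2,187.50     2,102.3546     2,102.3546
  2     2,187.50     2,020.5234     4,041.0469
  3     2,187.50     1,941.8774     5,825.6322
  4    52,187.50    44,524.4081   178,097.6324
  Σ                 50,589.1636   190,066.6661
Price P = Σ PV = 50,589.1636.
Macaulay duration = Σ(t·PV) / P = 190,066.6661 / 50,589.1636 = 3.75706 half-year periods.
In years: 3.75706 / 2 = 1.87853 years.

1.88 years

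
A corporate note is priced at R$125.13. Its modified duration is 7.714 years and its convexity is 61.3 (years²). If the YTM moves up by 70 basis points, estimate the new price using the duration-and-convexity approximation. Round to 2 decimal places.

R$118.56

Duration effect: -D_mod·Δy = -7.714 × (+0.007) = -0.053998
Convexity effect: ½·C·(Δy)² = 0.5 × 61.3 × (0.007)² = +0.00150185
ΔP/P ≈ -0.053998 + 0.00150185 = -0.05249615
New price ≈ 125.13 × (1 - 0.05249615) = 118.5611567505.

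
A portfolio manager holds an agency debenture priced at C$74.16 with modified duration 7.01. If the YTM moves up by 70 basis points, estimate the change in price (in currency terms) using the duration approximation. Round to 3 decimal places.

Duration approximation: ΔP/P ≈ -D_mod · Δy = -7.01 × (+0.007) = -0.049070.
ΔP ≈ 74.16 × (-0.049070) = -3.6390312.

-C$3.639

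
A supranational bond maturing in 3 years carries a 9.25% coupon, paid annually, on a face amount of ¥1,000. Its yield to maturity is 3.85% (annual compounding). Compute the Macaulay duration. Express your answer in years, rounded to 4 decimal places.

Periodic yield y = 0.0385. Discount each cash flow and weight by its year:
  t   CF        PV=CF/(1+0.0385)^t    t·PV
  1        92.50        89.0708        89.0708
  2        92.50        85.7687       171.5374
  3     1,092.50       975.4431     2,926.3293
  Σ                  1,150.2826     3,186.9375
Price P = Σ PV = 1,150.2826.
Macaulay duration = Σ(t·PV) / P = 3,186.9375 / 1,150.2826 = 2.77057 years.

2.7706 years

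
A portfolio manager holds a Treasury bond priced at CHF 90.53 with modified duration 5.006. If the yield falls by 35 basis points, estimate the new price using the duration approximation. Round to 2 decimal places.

Duration approximation: ΔP/P ≈ -D_mod · Δy = -5.006 × (-0.0035) = +0.017521.
New price ≈ 90.53 × (1 + 0.017521) = 92.11617613.

CHF 92.12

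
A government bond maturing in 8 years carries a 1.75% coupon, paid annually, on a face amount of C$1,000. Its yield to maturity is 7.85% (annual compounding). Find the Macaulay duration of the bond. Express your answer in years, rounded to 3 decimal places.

Periodic yield y = 0.0785. Discount each cash flow and weight by its year:
  t   CF        PV=CF/(1+0.0785)^t    t·PV
  1        17.50        16.2262        16.2262
  2        17.50        15.0452        30.0904
  3        17.50        13.9501        41.8503
  4        17.50        12.9347        51.7389
  5        17.50        11.9933        59.9663
  6        17.50        11.1203        66.7219
  7        17.50        10.3109        72.1764
  8     1,017.50       555.8700     4,446.9599
  Σ                    647.4507     4,785.7303
Price P = Σ PV = 647.4507.
Macaulay duration = Σ(t·PV) / P = 4,785.7303 / 647.4507 = 7.39165 years.

7.392 years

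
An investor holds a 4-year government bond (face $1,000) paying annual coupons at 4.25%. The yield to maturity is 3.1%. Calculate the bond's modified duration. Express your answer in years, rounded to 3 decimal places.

3.654 years

Periodic yield y = 0.031. First find Macaulay duration:
  t   CF        PV=CF/(1+0.031)^t    t·PV
  1        42.50        41.2221        41.2221
  2        42.50        39.9827        79.9653
  3        42.50        38.7805       116.3414
  4     1,042.50       922.6594     3,690.6375
  Σ                  1,042.6446     3,928.1663
P = 1,042.6446; Macaulay duration = 3,928.1663 / 1,042.6446 = 3.76750 years.
Modified duration = D_Mac / (1 + y) = 3.76750 / 1.031 = 3.65422 years.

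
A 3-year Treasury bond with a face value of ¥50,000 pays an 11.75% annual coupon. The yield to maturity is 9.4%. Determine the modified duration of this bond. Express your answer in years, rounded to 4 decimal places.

Periodic yield y = 0.094. First find Macaulay duration:
  t   CF        PV=CF/(1+0.094)^t    t·PV
  1     5,875.00     5,370.2011     5,370.2011
  2     5,875.00     4,908.7761     9,817.5523
  3    55,875.00    42,674.2179   128,022.6536
  Σ                 52,953.1951   143,210.4070
P = 52,953.1951; Macaulay duration = 143,210.4070 / 52,953.1951 = 2.70447 years.
Modified duration = D_Mac / (1 + y) = 2.70447 / 1.094 = 2.47209 years.

2.4721 years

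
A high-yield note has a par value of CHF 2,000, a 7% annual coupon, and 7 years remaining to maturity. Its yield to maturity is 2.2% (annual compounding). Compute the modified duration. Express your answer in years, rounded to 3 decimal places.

Periodic yield y = 0.022. First find Macaulay duration:
  t   CF        PV=CF/(1+0.022)^t    t·PV
  1       140.00       136.9863       136.9863
  2       140.00       134.0375       268.0750
  3       140.00       131.1521       393.4564
  4       140.00       128.3289       513.3156
  5       140.00       125.5664       627.8322
  6       140.00       122.8634       737.1806
  7     2,140.00     1,837.6276    12,863.3931
  Σ                  2,616.5623    15,540.2391
P = 2,616.5623; Macaulay duration = 15,540.2391 / 2,616.5623 = 5.93918 years.
Modified duration = D_Mac / (1 + y) = 5.93918 / 1.022 = 5.81133 years.

5.811 years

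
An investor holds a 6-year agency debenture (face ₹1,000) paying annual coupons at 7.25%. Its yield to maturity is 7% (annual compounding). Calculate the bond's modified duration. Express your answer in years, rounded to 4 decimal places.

Periodic yield y = 0.07. First find Macaulay duration:
  t   CF        PV=CF/(1+0.07)^t    t·PV
  1        72.50        67.7570        67.7570
  2        72.50        63.3243       126.6486
  3        72.50        59.1816       177.5448
  4        72.50        55.3099       221.2396
  5        72.50        51.6915       258.4575
  6     1,072.50       714.6520     4,287.9122
  Σ                  1,011.9163     5,139.5597
P = 1,011.9163; Macaulay duration = 5,139.5597 / 1,011.9163 = 5.07904 years.
Modified duration = D_Mac / (1 + y) = 5.07904 / 1.07 = 4.74676 years.

4.7468 years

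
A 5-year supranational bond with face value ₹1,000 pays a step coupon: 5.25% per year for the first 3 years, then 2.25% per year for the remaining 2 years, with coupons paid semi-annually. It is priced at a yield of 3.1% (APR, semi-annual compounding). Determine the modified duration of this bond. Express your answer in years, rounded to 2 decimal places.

Periodic yield y = 0.0155. First find Macaulay duration:
  t   CF        PV=CF/(1+0.0155)^t    t·PV
  1        26.25        25.8493        25.8493
  2        26.25        25.4548        50.9096
  3        26.25        25.0663        75.1988
  4        26.25        24.6837        98.7346
  5        26.25        24.3069       121.5345
  6        26.25        23.9359       143.6154
  7        11.25        10.1017        70.7117
  8        11.25         9.9475        79.5798
  9        11.25         9.7956        88.1608
  10    1,011.25       867.0802     8,670.8018
  Σ                  1,046.2218     9,425.0964
P = 1,046.2218; Macaulay duration = 9,425.0964 / 1,046.2218 = 9.00870 half-year periods = 4.50435 years.
Modified duration = D_Mac / (1 + y) = 4.50435 / 1.0155 = 4.43560 years.

4.44 years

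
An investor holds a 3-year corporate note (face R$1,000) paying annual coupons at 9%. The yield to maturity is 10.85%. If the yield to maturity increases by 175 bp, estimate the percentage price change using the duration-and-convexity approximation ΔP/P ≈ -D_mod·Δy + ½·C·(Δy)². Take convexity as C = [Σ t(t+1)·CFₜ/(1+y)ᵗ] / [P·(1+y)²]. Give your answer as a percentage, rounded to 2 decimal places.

-4.21%

With y = 0.1085:
  t   CF        PV=CF/(1+0.1085)^t    t·PV        t(t+1)·PV
  1        90.00        81.1908        81.1908         162.3816
  2        90.00        73.2438       146.4877         439.4630
  3     1,090.00       800.2384     2,400.7153       9,602.8612
  Σ                    954.6731     2,628.3938      10,204.7058
P = 954.6731; D_Mac = 2.75319 yrs; D_mod = 2.48371 yrs; C = 8.69910.
Duration effect: -2.48371 × (+0.0175) = -0.043465
Convexity effect: 0.5 × 8.69910 × (0.0175)² = +0.0013320
ΔP/P ≈ -0.043465 + 0.0013320 = -0.042133 = -4.2133%.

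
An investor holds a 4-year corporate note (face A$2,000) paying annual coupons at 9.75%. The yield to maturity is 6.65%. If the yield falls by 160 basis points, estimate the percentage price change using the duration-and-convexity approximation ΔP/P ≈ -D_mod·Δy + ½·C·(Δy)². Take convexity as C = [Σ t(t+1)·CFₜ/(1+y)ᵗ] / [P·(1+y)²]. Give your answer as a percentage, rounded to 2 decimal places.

+5.48%

With y = 0.0665:
  t   CF        PV=CF/(1+0.0665)^t    t·PV        t(t+1)·PV
  1       195.00       182.8411       182.8411         365.6821
  2       195.00       171.4403       342.8806       1,028.6417
  3       195.00       160.7504       482.2512       1,929.0047
  4     2,195.00     1,696.6454     6,786.5816      33,932.9081
  Σ                  2,211.6772     7,794.5544      37,256.2367
P = 2,211.6772; D_Mac = 3.52427 yrs; D_mod = 3.30452 yrs; C = 14.81002.
Duration effect: -3.30452 × (-0.016) = +0.052872
Convexity effect: 0.5 × 14.81002 × (-0.016)² = +0.0018957
ΔP/P ≈ +0.052872 + 0.0018957 = +0.054768 = +5.4768%.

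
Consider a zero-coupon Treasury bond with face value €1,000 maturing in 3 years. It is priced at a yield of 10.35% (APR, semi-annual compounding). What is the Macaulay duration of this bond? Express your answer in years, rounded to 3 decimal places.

3.000 years

A zero-coupon bond has a single cash flow at maturity, so its Macaulay duration equals its maturity: 3 years.
(Equivalently: 6 semi-annual periods ÷ 2 = 3 years.)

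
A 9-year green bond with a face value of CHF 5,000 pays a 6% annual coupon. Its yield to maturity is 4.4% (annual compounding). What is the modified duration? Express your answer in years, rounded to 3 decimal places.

Periodic yield y = 0.044. First find Macaulay duration:
  t   CF        PV=CF/(1+0.044)^t    t·PV
  1       300.00       287.3563       287.3563
  2       300.00       275.2455       550.4910
  3       300.00       263.6451       790.9354
  4       300.00       252.5337     1,010.1346
  5       300.00       241.8905     1,209.4524
  6       300.00       231.6959     1,390.1751
  7       300.00       221.9309     1,553.5163
  8       300.00       212.5775     1,700.6199
  9     5,300.00     3,597.2563    32,375.3067
  Σ                  5,584.1316    40,867.9877
P = 5,584.1316; Macaulay duration = 40,867.9877 / 5,584.1316 = 7.31859 years.
Modified duration = D_Mac / (1 + y) = 7.31859 / 1.044 = 7.01015 years.

7.010 years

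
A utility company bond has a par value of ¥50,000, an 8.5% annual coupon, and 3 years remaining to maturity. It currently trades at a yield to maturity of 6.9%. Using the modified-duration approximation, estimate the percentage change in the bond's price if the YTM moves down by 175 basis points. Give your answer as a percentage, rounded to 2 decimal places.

+4.54%

Periodic yield y = 0.069. Modified duration first:
  t   CF        PV=CF/(1+0.069)^t    t·PV
  1     4,250.00     3,975.6782     3,975.6782
  2     4,250.00     3,719.0629     7,438.1257
  3    54,250.00    44,408.5535   133,225.6604
  Σ                 52,103.2945   144,639.4643
P = 52,103.2945; D_Mac = 2.77601 yrs; D_mod = 2.77601/(1+0.069) = 2.59683 yrs.
ΔP/P ≈ -D_mod · Δy = -2.59683 × (-0.0175) = +0.045445 = +4.5445%.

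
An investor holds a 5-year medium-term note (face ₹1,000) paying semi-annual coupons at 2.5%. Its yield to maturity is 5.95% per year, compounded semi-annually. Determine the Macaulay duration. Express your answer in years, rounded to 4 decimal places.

Periodic yield y = 0.02975. Discount each cash flow and weight by its period:
  t   CF        PV=CF/(1+0.02975)^t    t·PV
  1        12.50        12.1389        12.1389
  2        12.50        11.7882        23.5763
  3        12.50        11.4476        34.3428
  4        12.50        11.1169        44.4675
  5        12.50        10.7957        53.9785
  6        12.50        10.4838        62.9029
  7        12.50        10.1809        71.2665
  8        12.50         9.8868        79.0944
  9        12.50         9.6012        86.4105
  10    1,012.50       755.2262     7,552.2616
  Σ                    852.6661     8,020.4399
Price P = Σ PV = 852.6661.
Macaulay duration = Σ(t·PV) / P = 8,020.4399 / 852.6661 = 9.40631 half-year periods.
In years: 9.40631 / 2 = 4.70315 years.

4.7032 years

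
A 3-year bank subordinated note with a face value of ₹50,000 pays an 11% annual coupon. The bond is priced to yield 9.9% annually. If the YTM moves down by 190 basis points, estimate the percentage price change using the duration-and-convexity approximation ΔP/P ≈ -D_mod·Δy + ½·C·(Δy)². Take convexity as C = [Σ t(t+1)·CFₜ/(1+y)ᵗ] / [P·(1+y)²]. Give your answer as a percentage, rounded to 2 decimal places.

With y = 0.099:
  t   CF        PV=CF/(1+0.099)^t    t·PV        t(t+1)·PV
  1     5,500.00     5,004.5496     5,004.5496      10,009.0992
  2     5,500.00     4,553.7303     9,107.4606      27,322.3817
  3    55,500.00    41,811.9003   125,435.7008     501,742.8033
  Σ                 51,370.1802   139,547.7110     539,074.2842
P = 51,370.1802; D_Mac = 2.71651 yrs; D_mod = 2.47180 yrs; C = 8.68845.
Duration effect: -2.47180 × (-0.019) = +0.046964
Convexity effect: 0.5 × 8.68845 × (-0.019)² = +0.0015683
ΔP/P ≈ +0.046964 + 0.0015683 = +0.048533 = +4.8533%.

+4.85%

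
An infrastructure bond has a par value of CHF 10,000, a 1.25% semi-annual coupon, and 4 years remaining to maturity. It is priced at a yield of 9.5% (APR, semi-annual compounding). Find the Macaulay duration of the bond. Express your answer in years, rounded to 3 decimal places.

3.895 years

Periodic yield y = 0.0475. Discount each cash flow and weight by its period:
  t   CF        PV=CF/(1+0.0475)^t    t·PV
  1        62.50        59.6659        59.6659
  2        62.50        56.9603       113.9205
  3        62.50        54.3773       163.1320
  4        62.50        51.9115       207.6461
  5        62.50        49.5576       247.7878
  6        62.50        47.3103       283.8619
  7        62.50        45.1650       316.1548
  8    10,062.50     6,941.8247    55,534.5973
  Σ                  7,306.7725    56,926.7664
Price P = Σ PV = 7,306.7725.
Macaulay duration = Σ(t·PV) / P = 56,926.7664 / 7,306.7725 = 7.79096 half-year periods.
In years: 7.79096 / 2 = 3.89548 years.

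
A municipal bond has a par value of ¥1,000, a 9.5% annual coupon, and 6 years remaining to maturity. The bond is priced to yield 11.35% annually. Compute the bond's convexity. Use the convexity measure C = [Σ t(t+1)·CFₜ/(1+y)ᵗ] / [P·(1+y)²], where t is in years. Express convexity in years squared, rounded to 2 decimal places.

24.90

With y = 0.1135:
  t   CF        PV=CF/(1+0.1135)^t    t·PV        t(t+1)·PV
  1        95.00        85.3166        85.3166         170.6331
  2        95.00        76.6202       153.2404         459.7211
  3        95.00        68.8102       206.4307         825.7226
  4        95.00        61.7963       247.1853       1,235.9267
  5        95.00        55.4974       277.4869       1,664.9215
  6     1,095.00       574.4772     3,446.8632      24,128.0421
  Σ                    922.5179     4,416.5230      28,484.9671
P = 922.5179.
Convexity = Σ t(t+1)·PV / [P·(1+y)²] = 28,484.9671 / (922.5179 × 1.239882) = 24.90351.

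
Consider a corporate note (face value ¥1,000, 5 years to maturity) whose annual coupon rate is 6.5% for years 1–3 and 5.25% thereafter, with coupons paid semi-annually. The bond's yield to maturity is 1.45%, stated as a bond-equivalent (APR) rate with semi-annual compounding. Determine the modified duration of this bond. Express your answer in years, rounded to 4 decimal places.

4.3985 years

Periodic yield y = 0.00725. First find Macaulay duration:
  t   CF        PV=CF/(1+0.00725)^t    t·PV
  1        32.50        32.2661        32.2661
  2        32.50        32.0338        64.0677
  3        32.50        31.8033        95.4098
  4        32.50        31.5743       126.2974
  5        32.50        31.3471       156.7354
  6        32.50        31.1214       186.7286
  7        26.25        24.9556       174.6893
  8        26.25        24.7760       198.2080
  9        26.25        24.5977       221.3790
  10    1,026.25       954.7296     9,547.2965
  Σ                  1,219.2049    10,803.0776
P = 1,219.2049; Macaulay duration = 10,803.0776 / 1,219.2049 = 8.86076 half-year periods = 4.43038 years.
Modified duration = D_Mac / (1 + y) = 4.43038 / 1.00725 = 4.39849 years.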